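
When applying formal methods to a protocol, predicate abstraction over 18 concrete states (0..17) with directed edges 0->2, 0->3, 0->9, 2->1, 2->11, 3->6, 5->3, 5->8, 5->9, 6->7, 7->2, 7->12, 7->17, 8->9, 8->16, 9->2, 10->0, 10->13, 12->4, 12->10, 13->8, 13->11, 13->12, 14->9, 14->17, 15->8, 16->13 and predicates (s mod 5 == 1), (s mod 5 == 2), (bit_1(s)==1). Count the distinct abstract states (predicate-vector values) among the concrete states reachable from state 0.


BFS from 0:
Concrete reachable: {0, 1, 2, 3, 4, 6, 7, 8, 9, 10, 11, 12, 13, 16, 17}
Abstract via predicates (s mod 5 == 1), (s mod 5 == 2), (bit_1(s)==1):
  (0,0,0) <- {0, 4, 8, 9, 13}
  (0,0,1) <- {3, 10}
  (0,1,0) <- {12, 17}
  (0,1,1) <- {2, 7}
  (1,0,0) <- {1, 16}
  (1,0,1) <- {6, 11}
Distinct abstract states = 6

6


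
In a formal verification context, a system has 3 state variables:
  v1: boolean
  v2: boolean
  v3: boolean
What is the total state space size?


State space = product of domain sizes of all variables.
Domain sizes:
  v1 (boolean): 2
  v2 (boolean): 2
  v3 (boolean): 2
Product = 2 * 2 * 2 = 8

8


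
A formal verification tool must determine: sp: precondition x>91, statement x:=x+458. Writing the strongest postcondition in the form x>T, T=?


Formula: sp(P, x:=E) = exists old_x. (x = E[old_x/x]) AND P[old_x/x] (old_x is the value of x before the assignment; eliminate old_x by solving x = E[old_x/x] for old_x)
Step 1: Precondition P: x>91, i.e. old_x > 91
Step 2: Assignment gives x = old_x + 458, so old_x = x - 458
Step 3: Substitute into P: x - 458 > 91
Step 4: Simplify: x > 91+458 = 549

549


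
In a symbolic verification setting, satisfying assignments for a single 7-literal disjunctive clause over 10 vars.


Step 1: Total=2^10=1024
Step 2: Unsat when all 7 false: 2^3=8
Step 3: Sat=1024-8=1016

1016


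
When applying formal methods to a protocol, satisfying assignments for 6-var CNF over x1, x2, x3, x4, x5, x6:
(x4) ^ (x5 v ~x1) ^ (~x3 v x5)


CNF with 3 clauses over 6 vars (64 assignments).
An assignment satisfies CNF iff every clause has >=1 true literal.
Check each row (bits = x1,x2,x3,x4,x5,x6; clause T/F shown):
  row 0 [000000]: clauses=FTT -> 0
  row 1 [000001]: clauses=FTT -> 0
  row 2 [000010]: clauses=FTT -> 0
  row 3 [000011]: clauses=FTT -> 0
  row 4 [000100]: clauses=TTT -> 1
  (every remaining row is evaluated the same way; all 64 results are listed next)
Full result column, 8 rows per line (x1,x2,x3 fixed per line; x4,x5,x6 runs 000..111 left to right):
  rows 0-7 [x1,x2,x3=000]: 00001111  (ones: 4)
  rows 8-15 [x1,x2,x3=001]: 00000011  (ones: 2)
  rows 16-23 [x1,x2,x3=010]: 00001111  (ones: 4)
  rows 24-31 [x1,x2,x3=011]: 00000011  (ones: 2)
  rows 32-39 [x1,x2,x3=100]: 00000011  (ones: 2)
  rows 40-47 [x1,x2,x3=101]: 00000011  (ones: 2)
  rows 48-55 [x1,x2,x3=110]: 00000011  (ones: 2)
  rows 56-63 [x1,x2,x3=111]: 00000011  (ones: 2)
Satisfying assignments = 4+2+4+2+2+2+2+2 = 20

20


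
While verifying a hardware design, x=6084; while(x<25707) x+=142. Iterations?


Step 1: x goes from 6084 toward 25707 by 142; the body runs while x<25707, so iterations = ceil((bound-start)/step)
Step 2: Distance=19623
Step 3: ceil(19623/142)=139

139


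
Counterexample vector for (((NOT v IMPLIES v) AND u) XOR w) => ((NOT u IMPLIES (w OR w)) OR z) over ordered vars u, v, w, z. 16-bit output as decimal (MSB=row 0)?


F1 = (((NOT v IMPLIES v) AND u) XOR w)
F2 = ((NOT u IMPLIES (w OR w)) OR z)
Counterexample to F1=>F2 is where F1=1 and F2=0.
Evaluate each row (bits = u,v,w,z, MSB first):
  row 0 [0000]: F1=0 F2=0 -> F1&~F2 -> 0
  row 1 [0001]: F1=0 F2=1 -> F1&~F2 -> 0
  row 2 [0010]: F1=1 F2=1 -> F1&~F2 -> 0
  row 3 [0011]: F1=1 F2=1 -> F1&~F2 -> 0
  row 4 [0100]: F1=0 F2=0 -> F1&~F2 -> 0
  row 5 [0101]: F1=0 F2=1 -> F1&~F2 -> 0
  row 6 [0110]: F1=1 F2=1 -> F1&~F2 -> 0
  row 7 [0111]: F1=1 F2=1 -> F1&~F2 -> 0
  row 8 [1000]: F1=0 F2=1 -> F1&~F2 -> 0
  row 9 [1001]: F1=0 F2=1 -> F1&~F2 -> 0
  row 10 [1010]: F1=1 F2=1 -> F1&~F2 -> 0
  row 11 [1011]: F1=1 F2=1 -> F1&~F2 -> 0
  row 12 [1100]: F1=1 F2=1 -> F1&~F2 -> 0
  row 13 [1101]: F1=1 F2=1 -> F1&~F2 -> 0
  row 14 [1110]: F1=0 F2=1 -> F1&~F2 -> 0
  row 15 [1111]: F1=0 F2=1 -> F1&~F2 -> 0
Full result column, 4 rows per line (u,v fixed per line; w,z runs 00..11 left to right):
  rows 0-3 [u,v=00]: 0000  = hex 0
  rows 4-7 [u,v=01]: 0000  = hex 0
  rows 8-11 [u,v=10]: 0000  = hex 0
  rows 12-15 [u,v=11]: 0000  = hex 0
Counterexample vector (row 0 .. row 15) = 0000000000000000
Output column grouped in 4s = 0000 0000 0000 0000 = 0x0000
Convert to decimal digit by digit (value = value*16 + digit):
  0 -> 0
  0*16 + 0 = 0
  0*16 + 0 = 0
  0*16 + 0 = 0
Decimal = 0

0


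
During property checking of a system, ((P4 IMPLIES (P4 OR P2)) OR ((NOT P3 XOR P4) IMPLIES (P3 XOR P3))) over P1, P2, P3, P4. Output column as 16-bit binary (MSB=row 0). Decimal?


Formula: ((P4 IMPLIES (P4 OR P2)) OR ((NOT P3 XOR P4) IMPLIES (P3 XOR P3))) over P1, P2, P3, P4 (16 rows)
Evaluate each row (bits = P1,P2,P3,P4, MSB first):
  row 0 [0000]: ((0 IMPLIES (0 OR 0)) OR ((NOT 0 XOR 0) IMPLIES (0 XOR 0))) -> 1
  row 1 [0001]: ((1 IMPLIES (1 OR 0)) OR ((NOT 0 XOR 1) IMPLIES (0 XOR 0))) -> 1
  row 2 [0010]: ((0 IMPLIES (0 OR 0)) OR ((NOT 1 XOR 0) IMPLIES (1 XOR 1))) -> 1
  row 3 [0011]: ((1 IMPLIES (1 OR 0)) OR ((NOT 1 XOR 1) IMPLIES (1 XOR 1))) -> 1
  row 4 [0100]: ((0 IMPLIES (0 OR 1)) OR ((NOT 0 XOR 0) IMPLIES (0 XOR 0))) -> 1
  row 5 [0101]: ((1 IMPLIES (1 OR 1)) OR ((NOT 0 XOR 1) IMPLIES (0 XOR 0))) -> 1
  row 6 [0110]: ((0 IMPLIES (0 OR 1)) OR ((NOT 1 XOR 0) IMPLIES (1 XOR 1))) -> 1
  row 7 [0111]: ((1 IMPLIES (1 OR 1)) OR ((NOT 1 XOR 1) IMPLIES (1 XOR 1))) -> 1
  row 8 [1000]: ((0 IMPLIES (0 OR 0)) OR ((NOT 0 XOR 0) IMPLIES (0 XOR 0))) -> 1
  row 9 [1001]: ((1 IMPLIES (1 OR 0)) OR ((NOT 0 XOR 1) IMPLIES (0 XOR 0))) -> 1
  row 10 [1010]: ((0 IMPLIES (0 OR 0)) OR ((NOT 1 XOR 0) IMPLIES (1 XOR 1))) -> 1
  row 11 [1011]: ((1 IMPLIES (1 OR 0)) OR ((NOT 1 XOR 1) IMPLIES (1 XOR 1))) -> 1
  row 12 [1100]: ((0 IMPLIES (0 OR 1)) OR ((NOT 0 XOR 0) IMPLIES (0 XOR 0))) -> 1
  row 13 [1101]: ((1 IMPLIES (1 OR 1)) OR ((NOT 0 XOR 1) IMPLIES (0 XOR 0))) -> 1
  row 14 [1110]: ((0 IMPLIES (0 OR 1)) OR ((NOT 1 XOR 0) IMPLIES (1 XOR 1))) -> 1
  row 15 [1111]: ((1 IMPLIES (1 OR 1)) OR ((NOT 1 XOR 1) IMPLIES (1 XOR 1))) -> 1
Full result column, 4 rows per line (P1,P2 fixed per line; P3,P4 runs 00..11 left to right):
  rows 0-3 [P1,P2=00]: 1111  = hex F
  rows 4-7 [P1,P2=01]: 1111  = hex F
  rows 8-11 [P1,P2=10]: 1111  = hex F
  rows 12-15 [P1,P2=11]: 1111  = hex F
Output column (row 0 .. row 15) = 1111111111111111
Output column grouped in 4s = 1111 1111 1111 1111 = 0xFFFF
Convert to decimal digit by digit (value = value*16 + digit):
  F -> 15
  15*16 + 15 (F) = 255
  255*16 + 15 (F) = 4095
  4095*16 + 15 (F) = 65535
Decimal = 65535

65535


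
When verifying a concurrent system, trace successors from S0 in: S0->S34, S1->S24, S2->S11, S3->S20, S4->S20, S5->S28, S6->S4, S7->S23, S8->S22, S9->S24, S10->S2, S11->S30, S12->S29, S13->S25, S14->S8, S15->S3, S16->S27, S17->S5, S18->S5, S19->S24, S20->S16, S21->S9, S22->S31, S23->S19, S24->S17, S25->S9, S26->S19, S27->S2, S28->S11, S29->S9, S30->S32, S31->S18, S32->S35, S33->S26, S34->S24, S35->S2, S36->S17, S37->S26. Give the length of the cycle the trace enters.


Trace from S0 until a state repeats:
  S0 -> S34 -> S24 -> S17 -> S5 -> S28 -> S11 -> S30 -> S32 -> S35 -> S2 -> S11
S11 first seen at step 6, revisited at step 11.
Cycle length = 11 - 6 = 5

5


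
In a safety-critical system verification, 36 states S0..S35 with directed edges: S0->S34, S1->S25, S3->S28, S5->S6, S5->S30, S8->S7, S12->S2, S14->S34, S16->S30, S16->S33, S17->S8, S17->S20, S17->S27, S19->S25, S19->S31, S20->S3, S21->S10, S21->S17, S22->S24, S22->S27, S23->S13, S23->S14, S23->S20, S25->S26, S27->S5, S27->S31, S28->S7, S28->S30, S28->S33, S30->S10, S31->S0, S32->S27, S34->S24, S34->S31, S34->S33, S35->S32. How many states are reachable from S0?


BFS from S0:
  layer 0: {S0}
  layer 1: {S34}
  layer 2: {S24, S31, S33}
Reachable set: {S0, S24, S31, S33, S34}
Count = 5

5


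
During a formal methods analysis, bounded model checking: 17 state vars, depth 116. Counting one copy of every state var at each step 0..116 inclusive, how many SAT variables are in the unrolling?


BMC unrolls to depth k, creating one copy of each state var for steps 0..k.
Step count = 116 + 1 = 117 (steps 0 through 116)
Vars per step = 17
Total = 17 * 117 = 1989

1989


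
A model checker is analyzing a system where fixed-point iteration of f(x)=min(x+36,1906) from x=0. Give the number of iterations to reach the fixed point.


Step 1: x=0, cap=1906, increment=36
Step 2: x grows by 36 each step until capped at 1906; fixed point is x=1906
Step 3: iterations = ceil(1906/36) = 53

53


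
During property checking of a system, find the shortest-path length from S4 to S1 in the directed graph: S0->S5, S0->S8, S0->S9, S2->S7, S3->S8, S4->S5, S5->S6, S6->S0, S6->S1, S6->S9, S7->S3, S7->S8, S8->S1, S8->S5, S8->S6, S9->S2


BFS layer-by-layer from S4:
  dist 0: {S4}
  dist 1: {S5}
  dist 2: {S6}
  dist 3: {S0, S1, S9}
  -> S1 reached at distance 3
Shortest path length = 3

3


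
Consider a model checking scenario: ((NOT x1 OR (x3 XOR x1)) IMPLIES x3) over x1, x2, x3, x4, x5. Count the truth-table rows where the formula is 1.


Formula: ((NOT x1 OR (x3 XOR x1)) IMPLIES x3) over 5 vars (32 rows)
Evaluate each row (x1, x2, x3, x4, x5 as bits, MSB first):
  row 0 [00000]: ((NOT 0 OR (0 XOR 0)) IMPLIES 0) -> 0
  row 1 [00001]: ((NOT 0 OR (0 XOR 0)) IMPLIES 0) -> 0
  row 2 [00010]: ((NOT 0 OR (0 XOR 0)) IMPLIES 0) -> 0
  row 3 [00011]: ((NOT 0 OR (0 XOR 0)) IMPLIES 0) -> 0
  row 4 [00100]: ((NOT 0 OR (1 XOR 0)) IMPLIES 1) -> 1
  row 5 [00101]: ((NOT 0 OR (1 XOR 0)) IMPLIES 1) -> 1
  row 6 [00110]: ((NOT 0 OR (1 XOR 0)) IMPLIES 1) -> 1
  row 7 [00111]: ((NOT 0 OR (1 XOR 0)) IMPLIES 1) -> 1
  row 8 [01000]: ((NOT 0 OR (0 XOR 0)) IMPLIES 0) -> 0
  row 9 [01001]: ((NOT 0 OR (0 XOR 0)) IMPLIES 0) -> 0
  row 10 [01010]: ((NOT 0 OR (0 XOR 0)) IMPLIES 0) -> 0
  row 11 [01011]: ((NOT 0 OR (0 XOR 0)) IMPLIES 0) -> 0
  row 12 [01100]: ((NOT 0 OR (1 XOR 0)) IMPLIES 1) -> 1
  row 13 [01101]: ((NOT 0 OR (1 XOR 0)) IMPLIES 1) -> 1
  row 14 [01110]: ((NOT 0 OR (1 XOR 0)) IMPLIES 1) -> 1
  row 15 [01111]: ((NOT 0 OR (1 XOR 0)) IMPLIES 1) -> 1
  row 16 [10000]: ((NOT 1 OR (0 XOR 1)) IMPLIES 0) -> 0
  row 17 [10001]: ((NOT 1 OR (0 XOR 1)) IMPLIES 0) -> 0
  row 18 [10010]: ((NOT 1 OR (0 XOR 1)) IMPLIES 0) -> 0
  row 19 [10011]: ((NOT 1 OR (0 XOR 1)) IMPLIES 0) -> 0
  row 20 [10100]: ((NOT 1 OR (1 XOR 1)) IMPLIES 1) -> 1
  row 21 [10101]: ((NOT 1 OR (1 XOR 1)) IMPLIES 1) -> 1
  row 22 [10110]: ((NOT 1 OR (1 XOR 1)) IMPLIES 1) -> 1
  row 23 [10111]: ((NOT 1 OR (1 XOR 1)) IMPLIES 1) -> 1
  row 24 [11000]: ((NOT 1 OR (0 XOR 1)) IMPLIES 0) -> 0
  row 25 [11001]: ((NOT 1 OR (0 XOR 1)) IMPLIES 0) -> 0
  row 26 [11010]: ((NOT 1 OR (0 XOR 1)) IMPLIES 0) -> 0
  row 27 [11011]: ((NOT 1 OR (0 XOR 1)) IMPLIES 0) -> 0
  row 28 [11100]: ((NOT 1 OR (1 XOR 1)) IMPLIES 1) -> 1
  row 29 [11101]: ((NOT 1 OR (1 XOR 1)) IMPLIES 1) -> 1
  row 30 [11110]: ((NOT 1 OR (1 XOR 1)) IMPLIES 1) -> 1
  row 31 [11111]: ((NOT 1 OR (1 XOR 1)) IMPLIES 1) -> 1
Full result column, 8 rows per line (x1,x2 fixed per line; x3,x4,x5 runs 000..111 left to right):
  rows 0-7 [x1,x2=00]: 00001111  (ones: 4)
  rows 8-15 [x1,x2=01]: 00001111  (ones: 4)
  rows 16-23 [x1,x2=10]: 00001111  (ones: 4)
  rows 24-31 [x1,x2=11]: 00001111  (ones: 4)
Count of 1-rows = 4+4+4+4 = 16

16


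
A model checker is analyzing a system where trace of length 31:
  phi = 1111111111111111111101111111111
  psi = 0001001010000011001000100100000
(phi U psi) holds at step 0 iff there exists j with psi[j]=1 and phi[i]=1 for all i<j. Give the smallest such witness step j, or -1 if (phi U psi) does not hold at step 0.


(phi U psi) at 0: need smallest j with psi[j]=1 and phi[i]=1 for all i in [0,j).
Scan from step 0:
  step 0: phi=1, psi=0 -> continue
  step 1: phi=1, psi=0 -> continue
  step 2: phi=1, psi=0 -> continue
  step 3: psi=1 and phi held for [0,3) -> witness found
Witness step = 3

3


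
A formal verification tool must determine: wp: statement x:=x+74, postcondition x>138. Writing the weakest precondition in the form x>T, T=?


Formula: wp(x:=E, P) = P[E/x] (substitute E for x in postcondition)
Step 1: Postcondition: x>138
Step 2: Substitute x+74 for x: x+74>138
Step 3: Solve for x: x > 138-74 = 64

64


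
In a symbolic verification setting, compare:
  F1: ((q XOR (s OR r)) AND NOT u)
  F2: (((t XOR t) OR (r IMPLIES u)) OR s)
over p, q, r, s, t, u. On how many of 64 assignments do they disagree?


F1 = ((q XOR (s OR r)) AND NOT u)
F2 = (((t XOR t) OR (r IMPLIES u)) OR s)
Evaluate both on each of 64 rows (bits = p,q,r,s,t,u):
  row 0 [000000]: F1=0 F2=1 (differ) -> 1
  row 1 [000001]: F1=0 F2=1 (differ) -> 1
  row 2 [000010]: F1=0 F2=1 (differ) -> 1
  row 3 [000011]: F1=0 F2=1 (differ) -> 1
  row 4 [000100]: F1=1 F2=1 -> 0
  (every remaining row is evaluated the same way; all 64 results are listed next)
Full result column, 8 rows per line (p,q,r fixed per line; s,t,u runs 000..111 left to right):
  rows 0-7 [p,q,r=000]: 11110101  (ones: 6)
  rows 8-15 [p,q,r=001]: 11110101  (ones: 6)
  rows 16-23 [p,q,r=010]: 01011111  (ones: 6)
  rows 24-31 [p,q,r=011]: 01011111  (ones: 6)
  rows 32-39 [p,q,r=100]: 11110101  (ones: 6)
  rows 40-47 [p,q,r=101]: 11110101  (ones: 6)
  rows 48-55 [p,q,r=110]: 01011111  (ones: 6)
  rows 56-63 [p,q,r=111]: 01011111  (ones: 6)
Disagreements = 6+6+6+6+6+6+6+6 = 48

48


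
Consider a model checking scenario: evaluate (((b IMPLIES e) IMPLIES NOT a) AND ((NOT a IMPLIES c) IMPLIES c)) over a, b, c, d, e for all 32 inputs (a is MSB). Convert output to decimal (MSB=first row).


Formula: (((b IMPLIES e) IMPLIES NOT a) AND ((NOT a IMPLIES c) IMPLIES c)) over a, b, c, d, e (32 rows)
Evaluate each row (bits = a,b,c,d,e, MSB first):
  row 0 [00000]: (((0 IMPLIES 0) IMPLIES NOT 0) AND ((NOT 0 IMPLIES 0) IMPLIES 0)) -> 1
  row 1 [00001]: (((0 IMPLIES 1) IMPLIES NOT 0) AND ((NOT 0 IMPLIES 0) IMPLIES 0)) -> 1
  row 2 [00010]: (((0 IMPLIES 0) IMPLIES NOT 0) AND ((NOT 0 IMPLIES 0) IMPLIES 0)) -> 1
  row 3 [00011]: (((0 IMPLIES 1) IMPLIES NOT 0) AND ((NOT 0 IMPLIES 0) IMPLIES 0)) -> 1
  row 4 [00100]: (((0 IMPLIES 0) IMPLIES NOT 0) AND ((NOT 0 IMPLIES 1) IMPLIES 1)) -> 1
  row 5 [00101]: (((0 IMPLIES 1) IMPLIES NOT 0) AND ((NOT 0 IMPLIES 1) IMPLIES 1)) -> 1
  row 6 [00110]: (((0 IMPLIES 0) IMPLIES NOT 0) AND ((NOT 0 IMPLIES 1) IMPLIES 1)) -> 1
  row 7 [00111]: (((0 IMPLIES 1) IMPLIES NOT 0) AND ((NOT 0 IMPLIES 1) IMPLIES 1)) -> 1
  row 8 [01000]: (((1 IMPLIES 0) IMPLIES NOT 0) AND ((NOT 0 IMPLIES 0) IMPLIES 0)) -> 1
  row 9 [01001]: (((1 IMPLIES 1) IMPLIES NOT 0) AND ((NOT 0 IMPLIES 0) IMPLIES 0)) -> 1
  row 10 [01010]: (((1 IMPLIES 0) IMPLIES NOT 0) AND ((NOT 0 IMPLIES 0) IMPLIES 0)) -> 1
  row 11 [01011]: (((1 IMPLIES 1) IMPLIES NOT 0) AND ((NOT 0 IMPLIES 0) IMPLIES 0)) -> 1
  row 12 [01100]: (((1 IMPLIES 0) IMPLIES NOT 0) AND ((NOT 0 IMPLIES 1) IMPLIES 1)) -> 1
  row 13 [01101]: (((1 IMPLIES 1) IMPLIES NOT 0) AND ((NOT 0 IMPLIES 1) IMPLIES 1)) -> 1
  row 14 [01110]: (((1 IMPLIES 0) IMPLIES NOT 0) AND ((NOT 0 IMPLIES 1) IMPLIES 1)) -> 1
  row 15 [01111]: (((1 IMPLIES 1) IMPLIES NOT 0) AND ((NOT 0 IMPLIES 1) IMPLIES 1)) -> 1
  row 16 [10000]: (((0 IMPLIES 0) IMPLIES NOT 1) AND ((NOT 1 IMPLIES 0) IMPLIES 0)) -> 0
  row 17 [10001]: (((0 IMPLIES 1) IMPLIES NOT 1) AND ((NOT 1 IMPLIES 0) IMPLIES 0)) -> 0
  row 18 [10010]: (((0 IMPLIES 0) IMPLIES NOT 1) AND ((NOT 1 IMPLIES 0) IMPLIES 0)) -> 0
  row 19 [10011]: (((0 IMPLIES 1) IMPLIES NOT 1) AND ((NOT 1 IMPLIES 0) IMPLIES 0)) -> 0
  row 20 [10100]: (((0 IMPLIES 0) IMPLIES NOT 1) AND ((NOT 1 IMPLIES 1) IMPLIES 1)) -> 0
  row 21 [10101]: (((0 IMPLIES 1) IMPLIES NOT 1) AND ((NOT 1 IMPLIES 1) IMPLIES 1)) -> 0
  row 22 [10110]: (((0 IMPLIES 0) IMPLIES NOT 1) AND ((NOT 1 IMPLIES 1) IMPLIES 1)) -> 0
  row 23 [10111]: (((0 IMPLIES 1) IMPLIES NOT 1) AND ((NOT 1 IMPLIES 1) IMPLIES 1)) -> 0
  row 24 [11000]: (((1 IMPLIES 0) IMPLIES NOT 1) AND ((NOT 1 IMPLIES 0) IMPLIES 0)) -> 0
  row 25 [11001]: (((1 IMPLIES 1) IMPLIES NOT 1) AND ((NOT 1 IMPLIES 0) IMPLIES 0)) -> 0
  row 26 [11010]: (((1 IMPLIES 0) IMPLIES NOT 1) AND ((NOT 1 IMPLIES 0) IMPLIES 0)) -> 0
  row 27 [11011]: (((1 IMPLIES 1) IMPLIES NOT 1) AND ((NOT 1 IMPLIES 0) IMPLIES 0)) -> 0
  row 28 [11100]: (((1 IMPLIES 0) IMPLIES NOT 1) AND ((NOT 1 IMPLIES 1) IMPLIES 1)) -> 1
  row 29 [11101]: (((1 IMPLIES 1) IMPLIES NOT 1) AND ((NOT 1 IMPLIES 1) IMPLIES 1)) -> 0
  row 30 [11110]: (((1 IMPLIES 0) IMPLIES NOT 1) AND ((NOT 1 IMPLIES 1) IMPLIES 1)) -> 1
  row 31 [11111]: (((1 IMPLIES 1) IMPLIES NOT 1) AND ((NOT 1 IMPLIES 1) IMPLIES 1)) -> 0
Full result column, 4 rows per line (a,b,c fixed per line; d,e runs 00..11 left to right):
  rows 0-3 [a,b,c=000]: 1111  = hex F
  rows 4-7 [a,b,c=001]: 1111  = hex F
  rows 8-11 [a,b,c=010]: 1111  = hex F
  rows 12-15 [a,b,c=011]: 1111  = hex F
  rows 16-19 [a,b,c=100]: 0000  = hex 0
  rows 20-23 [a,b,c=101]: 0000  = hex 0
  rows 24-27 [a,b,c=110]: 0000  = hex 0
  rows 28-31 [a,b,c=111]: 1010  = hex A
Output column (row 0 .. row 31) = 11111111111111110000000000001010
Output column grouped in 4s = 1111 1111 1111 1111 0000 0000 0000 1010 = 0xFFFF000A
Convert to decimal digit by digit (value = value*16 + digit):
  F -> 15
  15*16 + 15 (F) = 255
  255*16 + 15 (F) = 4095
  4095*16 + 15 (F) = 65535
  65535*16 + 0 = 1048560
  1048560*16 + 0 = 16776960
  16776960*16 + 0 = 268431360
  268431360*16 + 10 (A) = 4294901770
Decimal = 4294901770

4294901770


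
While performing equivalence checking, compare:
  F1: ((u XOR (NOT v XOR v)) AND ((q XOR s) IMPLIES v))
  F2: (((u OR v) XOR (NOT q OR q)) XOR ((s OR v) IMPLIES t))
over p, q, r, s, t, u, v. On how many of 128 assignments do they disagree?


F1 = ((u XOR (NOT v XOR v)) AND ((q XOR s) IMPLIES v))
F2 = (((u OR v) XOR (NOT q OR q)) XOR ((s OR v) IMPLIES t))
Evaluate both on each of 128 rows (bits = p,q,r,s,t,u,v):
  row 0 [0000000]: F1=1 F2=0 (differ) -> 1
  row 1 [0000001]: F1=1 F2=0 (differ) -> 1
  row 2 [0000010]: F1=0 F2=1 (differ) -> 1
  row 3 [0000011]: F1=0 F2=0 -> 0
  row 4 [0000100]: F1=1 F2=0 (differ) -> 1
  (every remaining row is evaluated the same way; all 128 results are listed next)
Full result column, 8 rows per line (p,q,r,s fixed per line; t,u,v runs 000..111 left to right):
  rows 0-7 [p,q,r,s=0000]: 11101011  (ones: 6)
  rows 8-15 [p,q,r,s=0001]: 11000011  (ones: 4)
  rows 16-23 [p,q,r,s=0010]: 11101011  (ones: 6)
  rows 24-31 [p,q,r,s=0011]: 11000011  (ones: 4)
  rows 32-39 [p,q,r,s=0100]: 01100011  (ones: 4)
  rows 40-47 [p,q,r,s=0101]: 01001011  (ones: 4)
  rows 48-55 [p,q,r,s=0110]: 01100011  (ones: 4)
  rows 56-63 [p,q,r,s=0111]: 01001011  (ones: 4)
  rows 64-71 [p,q,r,s=1000]: 11101011  (ones: 6)
  rows 72-79 [p,q,r,s=1001]: 11000011  (ones: 4)
  rows 80-87 [p,q,r,s=1010]: 11101011  (ones: 6)
  rows 88-95 [p,q,r,s=1011]: 11000011  (ones: 4)
  rows 96-103 [p,q,r,s=1100]: 01100011  (ones: 4)
  rows 104-111 [p,q,r,s=1101]: 01001011  (ones: 4)
  rows 112-119 [p,q,r,s=1110]: 01100011  (ones: 4)
  rows 120-127 [p,q,r,s=1111]: 01001011  (ones: 4)
Disagreements = 6+4+6+4+4+4+4+4+6+4+6+4+4+4+4+4 = 72

72


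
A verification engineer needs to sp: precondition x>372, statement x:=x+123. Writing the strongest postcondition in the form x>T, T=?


Formula: sp(P, x:=E) = exists old_x. (x = E[old_x/x]) AND P[old_x/x] (old_x is the value of x before the assignment; eliminate old_x by solving x = E[old_x/x] for old_x)
Step 1: Precondition P: x>372, i.e. old_x > 372
Step 2: Assignment gives x = old_x + 123, so old_x = x - 123
Step 3: Substitute into P: x - 123 > 372
Step 4: Simplify: x > 372+123 = 495

495


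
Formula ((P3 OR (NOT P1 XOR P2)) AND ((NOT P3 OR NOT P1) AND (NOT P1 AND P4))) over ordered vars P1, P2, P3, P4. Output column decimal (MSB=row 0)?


Formula: ((P3 OR (NOT P1 XOR P2)) AND ((NOT P3 OR NOT P1) AND (NOT P1 AND P4))) over P1, P2, P3, P4 (16 rows)
Evaluate each row (bits = P1,P2,P3,P4, MSB first):
  row 0 [0000]: ((0 OR (NOT 0 XOR 0)) AND ((NOT 0 OR NOT 0) AND (NOT 0 AND 0))) -> 0
  row 1 [0001]: ((0 OR (NOT 0 XOR 0)) AND ((NOT 0 OR NOT 0) AND (NOT 0 AND 1))) -> 1
  row 2 [0010]: ((1 OR (NOT 0 XOR 0)) AND ((NOT 1 OR NOT 0) AND (NOT 0 AND 0))) -> 0
  row 3 [0011]: ((1 OR (NOT 0 XOR 0)) AND ((NOT 1 OR NOT 0) AND (NOT 0 AND 1))) -> 1
  row 4 [0100]: ((0 OR (NOT 0 XOR 1)) AND ((NOT 0 OR NOT 0) AND (NOT 0 AND 0))) -> 0
  row 5 [0101]: ((0 OR (NOT 0 XOR 1)) AND ((NOT 0 OR NOT 0) AND (NOT 0 AND 1))) -> 0
  row 6 [0110]: ((1 OR (NOT 0 XOR 1)) AND ((NOT 1 OR NOT 0) AND (NOT 0 AND 0))) -> 0
  row 7 [0111]: ((1 OR (NOT 0 XOR 1)) AND ((NOT 1 OR NOT 0) AND (NOT 0 AND 1))) -> 1
  row 8 [1000]: ((0 OR (NOT 1 XOR 0)) AND ((NOT 0 OR NOT 1) AND (NOT 1 AND 0))) -> 0
  row 9 [1001]: ((0 OR (NOT 1 XOR 0)) AND ((NOT 0 OR NOT 1) AND (NOT 1 AND 1))) -> 0
  row 10 [1010]: ((1 OR (NOT 1 XOR 0)) AND ((NOT 1 OR NOT 1) AND (NOT 1 AND 0))) -> 0
  row 11 [1011]: ((1 OR (NOT 1 XOR 0)) AND ((NOT 1 OR NOT 1) AND (NOT 1 AND 1))) -> 0
  row 12 [1100]: ((0 OR (NOT 1 XOR 1)) AND ((NOT 0 OR NOT 1) AND (NOT 1 AND 0))) -> 0
  row 13 [1101]: ((0 OR (NOT 1 XOR 1)) AND ((NOT 0 OR NOT 1) AND (NOT 1 AND 1))) -> 0
  row 14 [1110]: ((1 OR (NOT 1 XOR 1)) AND ((NOT 1 OR NOT 1) AND (NOT 1 AND 0))) -> 0
  row 15 [1111]: ((1 OR (NOT 1 XOR 1)) AND ((NOT 1 OR NOT 1) AND (NOT 1 AND 1))) -> 0
Full result column, 4 rows per line (P1,P2 fixed per line; P3,P4 runs 00..11 left to right):
  rows 0-3 [P1,P2=00]: 0101  = hex 5
  rows 4-7 [P1,P2=01]: 0001  = hex 1
  rows 8-11 [P1,P2=10]: 0000  = hex 0
  rows 12-15 [P1,P2=11]: 0000  = hex 0
Output column (row 0 .. row 15) = 0101000100000000
Output column grouped in 4s = 0101 0001 0000 0000 = 0x5100
Convert to decimal digit by digit (value = value*16 + digit):
  5 -> 5
  5*16 + 1 = 81
  81*16 + 0 = 1296
  1296*16 + 0 = 20736
Decimal = 20736

20736


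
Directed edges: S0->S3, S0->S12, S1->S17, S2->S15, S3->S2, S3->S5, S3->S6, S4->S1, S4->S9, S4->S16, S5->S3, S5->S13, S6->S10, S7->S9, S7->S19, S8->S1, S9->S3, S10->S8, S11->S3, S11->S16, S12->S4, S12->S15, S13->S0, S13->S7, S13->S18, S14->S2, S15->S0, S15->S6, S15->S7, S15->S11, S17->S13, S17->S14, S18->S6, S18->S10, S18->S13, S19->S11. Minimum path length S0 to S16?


BFS layer-by-layer from S0:
  dist 0: {S0}
  dist 1: {S3, S12}
  dist 2: {S2, S4, S5, S6, S15}
  dist 3: {S1, S7, S9, S10, S11, S13, S16}
  -> S16 reached at distance 3
Shortest path length = 3

3


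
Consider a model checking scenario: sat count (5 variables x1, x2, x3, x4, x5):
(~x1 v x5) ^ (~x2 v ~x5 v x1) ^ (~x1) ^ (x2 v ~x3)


CNF with 4 clauses over 5 vars (32 assignments).
An assignment satisfies CNF iff every clause has >=1 true literal.
Check each row (bits = x1,x2,x3,x4,x5; clause T/F shown):
  row 0 [00000]: clauses=TTTT -> 1
  row 1 [00001]: clauses=TTTT -> 1
  row 2 [00010]: clauses=TTTT -> 1
  row 3 [00011]: clauses=TTTT -> 1
  row 4 [00100]: clauses=TTTF -> 0
  row 5 [00101]: clauses=TTTF -> 0
  row 6 [00110]: clauses=TTTF -> 0
  row 7 [00111]: clauses=TTTF -> 0
  row 8 [01000]: clauses=TTTT -> 1
  row 9 [01001]: clauses=TFTT -> 0
  row 10 [01010]: clauses=TTTT -> 1
  row 11 [01011]: clauses=TFTT -> 0
  row 12 [01100]: clauses=TTTT -> 1
  row 13 [01101]: clauses=TFTT -> 0
  row 14 [01110]: clauses=TTTT -> 1
  row 15 [01111]: clauses=TFTT -> 0
  row 16 [10000]: clauses=FTFT -> 0
  row 17 [10001]: clauses=TTFT -> 0
  row 18 [10010]: clauses=FTFT -> 0
  row 19 [10011]: clauses=TTFT -> 0
  row 20 [10100]: clauses=FTFF -> 0
  row 21 [10101]: clauses=TTFF -> 0
  row 22 [10110]: clauses=FTFF -> 0
  row 23 [10111]: clauses=TTFF -> 0
  row 24 [11000]: clauses=FTFT -> 0
  row 25 [11001]: clauses=TTFT -> 0
  row 26 [11010]: clauses=FTFT -> 0
  row 27 [11011]: clauses=TTFT -> 0
  row 28 [11100]: clauses=FTFT -> 0
  row 29 [11101]: clauses=TTFT -> 0
  row 30 [11110]: clauses=FTFT -> 0
  row 31 [11111]: clauses=TTFT -> 0
Full result column, 8 rows per line (x1,x2 fixed per line; x3,x4,x5 runs 000..111 left to right):
  rows 0-7 [x1,x2=00]: 11110000  (ones: 4)
  rows 8-15 [x1,x2=01]: 10101010  (ones: 4)
  rows 16-23 [x1,x2=10]: 00000000  (ones: 0)
  rows 24-31 [x1,x2=11]: 00000000  (ones: 0)
Satisfying assignments = 4+4+0+0 = 8

8


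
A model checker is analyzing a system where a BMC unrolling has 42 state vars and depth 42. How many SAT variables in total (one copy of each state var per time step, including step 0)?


BMC unrolls to depth k, creating one copy of each state var for steps 0..k.
Step count = 42 + 1 = 43 (steps 0 through 42)
Vars per step = 42
Total = 42 * 43 = 1806

1806


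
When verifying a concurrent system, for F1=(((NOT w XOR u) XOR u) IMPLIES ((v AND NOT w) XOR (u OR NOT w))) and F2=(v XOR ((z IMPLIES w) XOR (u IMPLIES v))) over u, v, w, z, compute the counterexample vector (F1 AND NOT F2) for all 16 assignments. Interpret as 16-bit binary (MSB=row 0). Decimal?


F1 = (((NOT w XOR u) XOR u) IMPLIES ((v AND NOT w) XOR (u OR NOT w)))
F2 = (v XOR ((z IMPLIES w) XOR (u IMPLIES v)))
Counterexample to F1=>F2 is where F1=1 and F2=0.
Evaluate each row (bits = u,v,w,z, MSB first):
  row 0 [0000]: F1=1 F2=0 -> F1&~F2 -> 1
  row 1 [0001]: F1=1 F2=1 -> F1&~F2 -> 0
  row 2 [0010]: F1=1 F2=0 -> F1&~F2 -> 1
  row 3 [0011]: F1=1 F2=0 -> F1&~F2 -> 1
  row 4 [0100]: F1=0 F2=1 -> F1&~F2 -> 0
  row 5 [0101]: F1=0 F2=0 -> F1&~F2 -> 0
  row 6 [0110]: F1=1 F2=1 -> F1&~F2 -> 0
  row 7 [0111]: F1=1 F2=1 -> F1&~F2 -> 0
  row 8 [1000]: F1=1 F2=1 -> F1&~F2 -> 0
  row 9 [1001]: F1=1 F2=0 -> F1&~F2 -> 1
  row 10 [1010]: F1=1 F2=1 -> F1&~F2 -> 0
  row 11 [1011]: F1=1 F2=1 -> F1&~F2 -> 0
  row 12 [1100]: F1=0 F2=1 -> F1&~F2 -> 0
  row 13 [1101]: F1=0 F2=0 -> F1&~F2 -> 0
  row 14 [1110]: F1=1 F2=1 -> F1&~F2 -> 0
  row 15 [1111]: F1=1 F2=1 -> F1&~F2 -> 0
Full result column, 4 rows per line (u,v fixed per line; w,z runs 00..11 left to right):
  rows 0-3 [u,v=00]: 1011  = hex B
  rows 4-7 [u,v=01]: 0000  = hex 0
  rows 8-11 [u,v=10]: 0100  = hex 4
  rows 12-15 [u,v=11]: 0000  = hex 0
Counterexample vector (row 0 .. row 15) = 1011000001000000
Output column grouped in 4s = 1011 0000 0100 0000 = 0xB040
Convert to decimal digit by digit (value = value*16 + digit):
  B -> 11
  11*16 + 0 = 176
  176*16 + 4 = 2820
  2820*16 + 0 = 45120
Decimal = 45120

45120


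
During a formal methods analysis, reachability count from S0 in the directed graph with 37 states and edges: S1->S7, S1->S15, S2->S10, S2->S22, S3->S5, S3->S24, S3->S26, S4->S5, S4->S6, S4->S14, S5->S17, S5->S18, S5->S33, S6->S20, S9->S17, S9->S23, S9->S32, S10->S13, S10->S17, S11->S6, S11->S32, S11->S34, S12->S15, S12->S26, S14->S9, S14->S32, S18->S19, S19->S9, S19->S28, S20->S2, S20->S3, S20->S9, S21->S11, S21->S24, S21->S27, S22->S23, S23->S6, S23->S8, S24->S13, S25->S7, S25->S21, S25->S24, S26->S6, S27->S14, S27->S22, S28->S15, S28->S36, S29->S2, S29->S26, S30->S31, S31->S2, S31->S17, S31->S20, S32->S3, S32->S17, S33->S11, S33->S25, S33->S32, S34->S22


BFS from S0:
  layer 0: {S0}
Reachable set: {S0}
Count = 1

1


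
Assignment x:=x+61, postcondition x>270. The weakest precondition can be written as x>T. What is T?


Formula: wp(x:=E, P) = P[E/x] (substitute E for x in postcondition)
Step 1: Postcondition: x>270
Step 2: Substitute x+61 for x: x+61>270
Step 3: Solve for x: x > 270-61 = 209

209


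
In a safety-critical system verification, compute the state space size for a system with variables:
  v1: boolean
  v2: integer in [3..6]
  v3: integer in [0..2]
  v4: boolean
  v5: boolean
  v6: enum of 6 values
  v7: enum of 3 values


State space = product of domain sizes of all variables.
Domain sizes:
  v1 (boolean): 2
  v2 (integer in [3..6]): 4
  v3 (integer in [0..2]): 3
  v4 (boolean): 2
  v5 (boolean): 2
  v6 (enum of 6 values): 6
  v7 (enum of 3 values): 3
Product = 2 * 4 * 3 * 2 * 2 * 6 * 3 = 1728

1728


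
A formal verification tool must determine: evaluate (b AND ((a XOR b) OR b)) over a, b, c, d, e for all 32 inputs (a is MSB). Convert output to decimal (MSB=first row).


Formula: (b AND ((a XOR b) OR b)) over a, b, c, d, e (32 rows)
Evaluate each row (bits = a,b,c,d,e, MSB first):
  row 0 [00000]: (0 AND ((0 XOR 0) OR 0)) -> 0
  row 1 [00001]: (0 AND ((0 XOR 0) OR 0)) -> 0
  row 2 [00010]: (0 AND ((0 XOR 0) OR 0)) -> 0
  row 3 [00011]: (0 AND ((0 XOR 0) OR 0)) -> 0
  row 4 [00100]: (0 AND ((0 XOR 0) OR 0)) -> 0
  row 5 [00101]: (0 AND ((0 XOR 0) OR 0)) -> 0
  row 6 [00110]: (0 AND ((0 XOR 0) OR 0)) -> 0
  row 7 [00111]: (0 AND ((0 XOR 0) OR 0)) -> 0
  row 8 [01000]: (1 AND ((0 XOR 1) OR 1)) -> 1
  row 9 [01001]: (1 AND ((0 XOR 1) OR 1)) -> 1
  row 10 [01010]: (1 AND ((0 XOR 1) OR 1)) -> 1
  row 11 [01011]: (1 AND ((0 XOR 1) OR 1)) -> 1
  row 12 [01100]: (1 AND ((0 XOR 1) OR 1)) -> 1
  row 13 [01101]: (1 AND ((0 XOR 1) OR 1)) -> 1
  row 14 [01110]: (1 AND ((0 XOR 1) OR 1)) -> 1
  row 15 [01111]: (1 AND ((0 XOR 1) OR 1)) -> 1
  row 16 [10000]: (0 AND ((1 XOR 0) OR 0)) -> 0
  row 17 [10001]: (0 AND ((1 XOR 0) OR 0)) -> 0
  row 18 [10010]: (0 AND ((1 XOR 0) OR 0)) -> 0
  row 19 [10011]: (0 AND ((1 XOR 0) OR 0)) -> 0
  row 20 [10100]: (0 AND ((1 XOR 0) OR 0)) -> 0
  row 21 [10101]: (0 AND ((1 XOR 0) OR 0)) -> 0
  row 22 [10110]: (0 AND ((1 XOR 0) OR 0)) -> 0
  row 23 [10111]: (0 AND ((1 XOR 0) OR 0)) -> 0
  row 24 [11000]: (1 AND ((1 XOR 1) OR 1)) -> 1
  row 25 [11001]: (1 AND ((1 XOR 1) OR 1)) -> 1
  row 26 [11010]: (1 AND ((1 XOR 1) OR 1)) -> 1
  row 27 [11011]: (1 AND ((1 XOR 1) OR 1)) -> 1
  row 28 [11100]: (1 AND ((1 XOR 1) OR 1)) -> 1
  row 29 [11101]: (1 AND ((1 XOR 1) OR 1)) -> 1
  row 30 [11110]: (1 AND ((1 XOR 1) OR 1)) -> 1
  row 31 [11111]: (1 AND ((1 XOR 1) OR 1)) -> 1
Full result column, 4 rows per line (a,b,c fixed per line; d,e runs 00..11 left to right):
  rows 0-3 [a,b,c=000]: 0000  = hex 0
  rows 4-7 [a,b,c=001]: 0000  = hex 0
  rows 8-11 [a,b,c=010]: 1111  = hex F
  rows 12-15 [a,b,c=011]: 1111  = hex F
  rows 16-19 [a,b,c=100]: 0000  = hex 0
  rows 20-23 [a,b,c=101]: 0000  = hex 0
  rows 24-27 [a,b,c=110]: 1111  = hex F
  rows 28-31 [a,b,c=111]: 1111  = hex F
Output column (row 0 .. row 31) = 00000000111111110000000011111111
Output column grouped in 4s = 0000 0000 1111 1111 0000 0000 1111 1111 = 0x00FF00FF
Convert to decimal digit by digit (value = value*16 + digit):
  0 -> 0
  0*16 + 0 = 0
  0*16 + 15 (F) = 15
  15*16 + 15 (F) = 255
  255*16 + 0 = 4080
  4080*16 + 0 = 65280
  65280*16 + 15 (F) = 1044495
  1044495*16 + 15 (F) = 16711935
Decimal = 16711935

16711935


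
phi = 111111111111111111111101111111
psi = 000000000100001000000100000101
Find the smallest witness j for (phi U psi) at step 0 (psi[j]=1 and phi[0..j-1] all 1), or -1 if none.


(phi U psi) at 0: need smallest j with psi[j]=1 and phi[i]=1 for all i in [0,j).
Scan from step 0:
  step 0: phi=1, psi=0 -> continue
  step 1: phi=1, psi=0 -> continue
  step 2: phi=1, psi=0 -> continue
  step 3: phi=1, psi=0 -> continue
  step 9: psi=1 and phi held for [0,9) -> witness found
Witness step = 9

9


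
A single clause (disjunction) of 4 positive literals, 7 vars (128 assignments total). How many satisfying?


Step 1: Total=2^7=128
Step 2: Unsat when all 4 false: 2^3=8
Step 3: Sat=128-8=120

120


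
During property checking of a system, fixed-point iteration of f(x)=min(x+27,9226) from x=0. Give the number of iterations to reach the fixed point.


Step 1: x=0, cap=9226, increment=27
Step 2: x grows by 27 each step until capped at 9226; fixed point is x=9226
Step 3: iterations = ceil(9226/27) = 342

342


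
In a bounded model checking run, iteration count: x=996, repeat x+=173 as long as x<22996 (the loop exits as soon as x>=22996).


Step 1: x goes from 996 toward 22996 by 173; the body runs while x<22996, so iterations = ceil((bound-start)/step)
Step 2: Distance=22000
Step 3: ceil(22000/173)=128

128


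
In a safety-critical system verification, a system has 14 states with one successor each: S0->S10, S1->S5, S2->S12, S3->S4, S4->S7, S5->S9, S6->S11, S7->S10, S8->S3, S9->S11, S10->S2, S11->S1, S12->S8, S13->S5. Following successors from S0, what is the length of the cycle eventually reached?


Trace from S0 until a state repeats:
  S0 -> S10 -> S2 -> S12 -> S8 -> S3 -> S4 -> S7 -> S10
S10 first seen at step 1, revisited at step 8.
Cycle length = 8 - 1 = 7

7


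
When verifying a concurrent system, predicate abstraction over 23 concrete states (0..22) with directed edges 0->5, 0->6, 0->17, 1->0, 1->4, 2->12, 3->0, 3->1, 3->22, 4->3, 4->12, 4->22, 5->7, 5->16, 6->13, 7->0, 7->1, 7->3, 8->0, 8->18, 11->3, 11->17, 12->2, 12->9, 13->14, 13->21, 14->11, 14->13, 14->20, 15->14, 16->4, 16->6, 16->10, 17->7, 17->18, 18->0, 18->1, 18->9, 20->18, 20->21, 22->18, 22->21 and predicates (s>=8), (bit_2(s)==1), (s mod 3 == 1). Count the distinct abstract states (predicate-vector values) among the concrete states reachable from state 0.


BFS from 0:
Concrete reachable: {0, 1, 2, 3, 4, 5, 6, 7, 9, 10, 11, 12, 13, 14, 16, 17, 18, 20, 21, 22}
Abstract via predicates (s>=8), (bit_2(s)==1), (s mod 3 == 1):
  (0,0,0) <- {0, 2, 3}
  (0,0,1) <- {1}
  (0,1,0) <- {5, 6}
  (0,1,1) <- {4, 7}
  (1,0,0) <- {9, 11, 17, 18}
  (1,0,1) <- {10, 16}
  (1,1,0) <- {12, 14, 20, 21}
  (1,1,1) <- {13, 22}
Distinct abstract states = 8

8


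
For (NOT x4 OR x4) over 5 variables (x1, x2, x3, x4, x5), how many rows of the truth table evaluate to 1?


Formula: (NOT x4 OR x4) over 5 vars (32 rows)
Evaluate each row (x1, x2, x3, x4, x5 as bits, MSB first):
  row 0 [00000]: (NOT 0 OR 0) -> 1
  row 1 [00001]: (NOT 0 OR 0) -> 1
  row 2 [00010]: (NOT 1 OR 1) -> 1
  row 3 [00011]: (NOT 1 OR 1) -> 1
  row 4 [00100]: (NOT 0 OR 0) -> 1
  row 5 [00101]: (NOT 0 OR 0) -> 1
  row 6 [00110]: (NOT 1 OR 1) -> 1
  row 7 [00111]: (NOT 1 OR 1) -> 1
  row 8 [01000]: (NOT 0 OR 0) -> 1
  row 9 [01001]: (NOT 0 OR 0) -> 1
  row 10 [01010]: (NOT 1 OR 1) -> 1
  row 11 [01011]: (NOT 1 OR 1) -> 1
  row 12 [01100]: (NOT 0 OR 0) -> 1
  row 13 [01101]: (NOT 0 OR 0) -> 1
  row 14 [01110]: (NOT 1 OR 1) -> 1
  row 15 [01111]: (NOT 1 OR 1) -> 1
  row 16 [10000]: (NOT 0 OR 0) -> 1
  row 17 [10001]: (NOT 0 OR 0) -> 1
  row 18 [10010]: (NOT 1 OR 1) -> 1
  row 19 [10011]: (NOT 1 OR 1) -> 1
  row 20 [10100]: (NOT 0 OR 0) -> 1
  row 21 [10101]: (NOT 0 OR 0) -> 1
  row 22 [10110]: (NOT 1 OR 1) -> 1
  row 23 [10111]: (NOT 1 OR 1) -> 1
  row 24 [11000]: (NOT 0 OR 0) -> 1
  row 25 [11001]: (NOT 0 OR 0) -> 1
  row 26 [11010]: (NOT 1 OR 1) -> 1
  row 27 [11011]: (NOT 1 OR 1) -> 1
  row 28 [11100]: (NOT 0 OR 0) -> 1
  row 29 [11101]: (NOT 0 OR 0) -> 1
  row 30 [11110]: (NOT 1 OR 1) -> 1
  row 31 [11111]: (NOT 1 OR 1) -> 1
Full result column, 8 rows per line (x1,x2 fixed per line; x3,x4,x5 runs 000..111 left to right):
  rows 0-7 [x1,x2=00]: 11111111  (ones: 8)
  rows 8-15 [x1,x2=01]: 11111111  (ones: 8)
  rows 16-23 [x1,x2=10]: 11111111  (ones: 8)
  rows 24-31 [x1,x2=11]: 11111111  (ones: 8)
Count of 1-rows = 8+8+8+8 = 32

32


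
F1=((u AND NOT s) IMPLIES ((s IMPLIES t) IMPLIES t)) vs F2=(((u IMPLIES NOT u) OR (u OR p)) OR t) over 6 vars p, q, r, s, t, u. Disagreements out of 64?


F1 = ((u AND NOT s) IMPLIES ((s IMPLIES t) IMPLIES t))
F2 = (((u IMPLIES NOT u) OR (u OR p)) OR t)
Evaluate both on each of 64 rows (bits = p,q,r,s,t,u):
  row 0 [000000]: F1=1 F2=1 -> 0
  row 1 [000001]: F1=0 F2=1 (differ) -> 1
  row 2 [000010]: F1=1 F2=1 -> 0
  row 3 [000011]: F1=1 F2=1 -> 0
  row 4 [000100]: F1=1 F2=1 -> 0
  (every remaining row is evaluated the same way; all 64 results are listed next)
Full result column, 8 rows per line (p,q,r fixed per line; s,t,u runs 000..111 left to right):
  rows 0-7 [p,q,r=000]: 01000000  (ones: 1)
  rows 8-15 [p,q,r=001]: 01000000  (ones: 1)
  rows 16-23 [p,q,r=010]: 01000000  (ones: 1)
  rows 24-31 [p,q,r=011]: 01000000  (ones: 1)
  rows 32-39 [p,q,r=100]: 01000000  (ones: 1)
  rows 40-47 [p,q,r=101]: 01000000  (ones: 1)
  rows 48-55 [p,q,r=110]: 01000000  (ones: 1)
  rows 56-63 [p,q,r=111]: 01000000  (ones: 1)
Disagreements = 1+1+1+1+1+1+1+1 = 8

8


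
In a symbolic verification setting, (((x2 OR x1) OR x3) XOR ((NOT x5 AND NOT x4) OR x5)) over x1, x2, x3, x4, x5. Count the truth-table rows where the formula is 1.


Formula: (((x2 OR x1) OR x3) XOR ((NOT x5 AND NOT x4) OR x5)) over 5 vars (32 rows)
Evaluate each row (x1, x2, x3, x4, x5 as bits, MSB first):
  row 0 [00000]: (((0 OR 0) OR 0) XOR ((NOT 0 AND NOT 0) OR 0)) -> 1
  row 1 [00001]: (((0 OR 0) OR 0) XOR ((NOT 1 AND NOT 0) OR 1)) -> 1
  row 2 [00010]: (((0 OR 0) OR 0) XOR ((NOT 0 AND NOT 1) OR 0)) -> 0
  row 3 [00011]: (((0 OR 0) OR 0) XOR ((NOT 1 AND NOT 1) OR 1)) -> 1
  row 4 [00100]: (((0 OR 0) OR 1) XOR ((NOT 0 AND NOT 0) OR 0)) -> 0
  row 5 [00101]: (((0 OR 0) OR 1) XOR ((NOT 1 AND NOT 0) OR 1)) -> 0
  row 6 [00110]: (((0 OR 0) OR 1) XOR ((NOT 0 AND NOT 1) OR 0)) -> 1
  row 7 [00111]: (((0 OR 0) OR 1) XOR ((NOT 1 AND NOT 1) OR 1)) -> 0
  row 8 [01000]: (((1 OR 0) OR 0) XOR ((NOT 0 AND NOT 0) OR 0)) -> 0
  row 9 [01001]: (((1 OR 0) OR 0) XOR ((NOT 1 AND NOT 0) OR 1)) -> 0
  row 10 [01010]: (((1 OR 0) OR 0) XOR ((NOT 0 AND NOT 1) OR 0)) -> 1
  row 11 [01011]: (((1 OR 0) OR 0) XOR ((NOT 1 AND NOT 1) OR 1)) -> 0
  row 12 [01100]: (((1 OR 0) OR 1) XOR ((NOT 0 AND NOT 0) OR 0)) -> 0
  row 13 [01101]: (((1 OR 0) OR 1) XOR ((NOT 1 AND NOT 0) OR 1)) -> 0
  row 14 [01110]: (((1 OR 0) OR 1) XOR ((NOT 0 AND NOT 1) OR 0)) -> 1
  row 15 [01111]: (((1 OR 0) OR 1) XOR ((NOT 1 AND NOT 1) OR 1)) -> 0
  row 16 [10000]: (((0 OR 1) OR 0) XOR ((NOT 0 AND NOT 0) OR 0)) -> 0
  row 17 [10001]: (((0 OR 1) OR 0) XOR ((NOT 1 AND NOT 0) OR 1)) -> 0
  row 18 [10010]: (((0 OR 1) OR 0) XOR ((NOT 0 AND NOT 1) OR 0)) -> 1
  row 19 [10011]: (((0 OR 1) OR 0) XOR ((NOT 1 AND NOT 1) OR 1)) -> 0
  row 20 [10100]: (((0 OR 1) OR 1) XOR ((NOT 0 AND NOT 0) OR 0)) -> 0
  row 21 [10101]: (((0 OR 1) OR 1) XOR ((NOT 1 AND NOT 0) OR 1)) -> 0
  row 22 [10110]: (((0 OR 1) OR 1) XOR ((NOT 0 AND NOT 1) OR 0)) -> 1
  row 23 [10111]: (((0 OR 1) OR 1) XOR ((NOT 1 AND NOT 1) OR 1)) -> 0
  row 24 [11000]: (((1 OR 1) OR 0) XOR ((NOT 0 AND NOT 0) OR 0)) -> 0
  row 25 [11001]: (((1 OR 1) OR 0) XOR ((NOT 1 AND NOT 0) OR 1)) -> 0
  row 26 [11010]: (((1 OR 1) OR 0) XOR ((NOT 0 AND NOT 1) OR 0)) -> 1
  row 27 [11011]: (((1 OR 1) OR 0) XOR ((NOT 1 AND NOT 1) OR 1)) -> 0
  row 28 [11100]: (((1 OR 1) OR 1) XOR ((NOT 0 AND NOT 0) OR 0)) -> 0
  row 29 [11101]: (((1 OR 1) OR 1) XOR ((NOT 1 AND NOT 0) OR 1)) -> 0
  row 30 [11110]: (((1 OR 1) OR 1) XOR ((NOT 0 AND NOT 1) OR 0)) -> 1
  row 31 [11111]: (((1 OR 1) OR 1) XOR ((NOT 1 AND NOT 1) OR 1)) -> 0
Full result column, 8 rows per line (x1,x2 fixed per line; x3,x4,x5 runs 000..111 left to right):
  rows 0-7 [x1,x2=00]: 11010010  (ones: 4)
  rows 8-15 [x1,x2=01]: 00100010  (ones: 2)
  rows 16-23 [x1,x2=10]: 00100010  (ones: 2)
  rows 24-31 [x1,x2=11]: 00100010  (ones: 2)
Count of 1-rows = 4+2+2+2 = 10

10


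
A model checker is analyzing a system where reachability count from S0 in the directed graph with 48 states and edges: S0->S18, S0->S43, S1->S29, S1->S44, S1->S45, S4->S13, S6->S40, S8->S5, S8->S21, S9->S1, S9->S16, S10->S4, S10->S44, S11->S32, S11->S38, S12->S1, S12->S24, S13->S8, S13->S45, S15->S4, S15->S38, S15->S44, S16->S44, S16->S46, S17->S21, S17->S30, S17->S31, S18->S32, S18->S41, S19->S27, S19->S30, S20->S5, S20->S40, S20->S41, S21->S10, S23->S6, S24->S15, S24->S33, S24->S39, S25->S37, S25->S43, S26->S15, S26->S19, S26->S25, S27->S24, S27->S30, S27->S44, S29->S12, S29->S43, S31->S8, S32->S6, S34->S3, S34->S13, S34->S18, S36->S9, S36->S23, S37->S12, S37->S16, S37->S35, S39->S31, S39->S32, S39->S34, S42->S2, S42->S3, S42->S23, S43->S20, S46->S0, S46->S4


BFS from S0:
  layer 0: {S0}
  layer 1: {S18, S43}
  layer 2: {S20, S32, S41}
  layer 3: {S5, S6, S40}
Reachable set: {S0, S5, S6, S18, S20, S32, S40, S41, S43}
Count = 9

9


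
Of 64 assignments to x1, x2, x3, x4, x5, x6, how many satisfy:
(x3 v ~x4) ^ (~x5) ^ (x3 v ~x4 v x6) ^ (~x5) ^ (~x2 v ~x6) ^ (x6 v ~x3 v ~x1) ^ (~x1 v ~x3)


CNF with 7 clauses over 6 vars (64 assignments).
An assignment satisfies CNF iff every clause has >=1 true literal.
Check each row (bits = x1,x2,x3,x4,x5,x6; clause T/F shown):
  row 0 [000000]: clauses=TTTTTTT -> 1
  row 1 [000001]: clauses=TTTTTTT -> 1
  row 2 [000010]: clauses=TFTFTTT -> 0
  row 3 [000011]: clauses=TFTFTTT -> 0
  row 4 [000100]: clauses=FTFTTTT -> 0
  (every remaining row is evaluated the same way; all 64 results are listed next)
Full result column, 8 rows per line (x1,x2,x3 fixed per line; x4,x5,x6 runs 000..111 left to right):
  rows 0-7 [x1,x2,x3=000]: 11000000  (ones: 2)
  rows 8-15 [x1,x2,x3=001]: 11001100  (ones: 4)
  rows 16-23 [x1,x2,x3=010]: 10000000  (ones: 1)
  rows 24-31 [x1,x2,x3=011]: 10001000  (ones: 2)
  rows 32-39 [x1,x2,x3=100]: 11000000  (ones: 2)
  rows 40-47 [x1,x2,x3=101]: 00000000  (ones: 0)
  rows 48-55 [x1,x2,x3=110]: 10000000  (ones: 1)
  rows 56-63 [x1,x2,x3=111]: 00000000  (ones: 0)
Satisfying assignments = 2+4+1+2+2+0+1+0 = 12

12
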